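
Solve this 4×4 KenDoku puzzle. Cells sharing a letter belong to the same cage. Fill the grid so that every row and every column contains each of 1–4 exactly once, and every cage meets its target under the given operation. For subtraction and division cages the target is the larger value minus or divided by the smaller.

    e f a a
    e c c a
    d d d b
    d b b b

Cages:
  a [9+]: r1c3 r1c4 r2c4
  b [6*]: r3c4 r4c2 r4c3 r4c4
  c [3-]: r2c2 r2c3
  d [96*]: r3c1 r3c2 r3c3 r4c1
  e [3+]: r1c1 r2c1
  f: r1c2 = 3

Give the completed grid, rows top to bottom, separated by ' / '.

1 3 2 4 / 2 4 1 3 / 3 2 4 1 / 4 1 3 2

Cage f is given, so r1c2 = 3.
The 4 cells of cage b must have product 6, leaving r3c4 = 1.
Cage d needs product 96; hence r4c1 = 4.
The 3 cells of cage a must have sum 9, so r2c4 = 3.
3 is placed in column 4, so r4c4 = 2.
Cage a has sum 9; hence r1c3 = 2.
2 is placed in column 4, so r1c4 = 4.
2 is placed in row 4; hence r4c2 = 1.
The 4 cells of cage b must have product 6, which forces r4c3 = 3.
Row 1 already has 2, which forces r1c1 = 1.
The two cells of cage e must have sum 3, so r2c1 = 2.
1 is placed in column 2, leaving r2c2 = 4.
Cage c's pair has difference 3, which forces r2c3 = 1.
The 4 cells of cage d must have product 96, which forces r3c1 = 3.
The 4 cells of cage d must have product 96; hence r3c2 = 2.
3 is placed in column 3, leaving r3c3 = 4.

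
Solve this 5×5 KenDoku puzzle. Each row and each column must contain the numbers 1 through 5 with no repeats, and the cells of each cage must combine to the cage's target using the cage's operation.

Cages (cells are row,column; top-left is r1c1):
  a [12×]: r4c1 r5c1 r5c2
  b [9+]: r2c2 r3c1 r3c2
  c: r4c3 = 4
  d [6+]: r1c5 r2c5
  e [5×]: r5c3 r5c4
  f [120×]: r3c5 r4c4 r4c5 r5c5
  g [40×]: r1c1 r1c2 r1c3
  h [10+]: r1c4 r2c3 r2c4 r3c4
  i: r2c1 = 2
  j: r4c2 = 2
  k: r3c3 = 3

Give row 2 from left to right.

Cage i is given, so r2c1 = 2.
Cage k is a single given cell, which forces r3c3 = 3.
Cage j is given, which forces r4c2 = 2.
Cage c is a single given cell, which forces r4c3 = 4.
The 3 cells of cage g must have product 40, which forces r1c3 = 2.
4 is placed in column 3, which forces r2c3 = 1.
Column 3 now contains 1; hence r5c3 = 5.
5 is placed in row 5, which forces r5c4 = 1.
The two cells of cage d must have sum 6; hence r1c5 = 1.
Cage d's pair has sum 6; hence r2c5 = 5.
Cage h has sum 10, which forces r3c4 = 2.
Row 3 now contains 2; hence r3c5 = 4.
Cage a needs product 12, so r4c1 = 1.
Column 5 already has 5; hence r4c5 = 3.
4 is placed in column 5; hence r5c5 = 2.
The 3 cells of cage b must have sum 9; hence r2c2 = 3.
Row 2 already has 3, so r2c4 = 4.
Column 1 now contains 1, leaving r3c1 = 5.
Cage b has sum 9, leaving r3c2 = 1.
Row 4 now contains 3, leaving r4c4 = 5.
Column 2 now contains 3, which forces r5c2 = 4.
5 is placed in column 1; hence r1c1 = 4.
Column 2 already has 4, leaving r1c2 = 5.
4 is placed in column 4, leaving r1c4 = 3.
Row 5 already has 4, leaving r5c1 = 3.
Completed grid: 4 5 2 3 1 / 2 3 1 4 5 / 5 1 3 2 4 / 1 2 4 5 3 / 3 4 5 1 2.

2 3 1 4 5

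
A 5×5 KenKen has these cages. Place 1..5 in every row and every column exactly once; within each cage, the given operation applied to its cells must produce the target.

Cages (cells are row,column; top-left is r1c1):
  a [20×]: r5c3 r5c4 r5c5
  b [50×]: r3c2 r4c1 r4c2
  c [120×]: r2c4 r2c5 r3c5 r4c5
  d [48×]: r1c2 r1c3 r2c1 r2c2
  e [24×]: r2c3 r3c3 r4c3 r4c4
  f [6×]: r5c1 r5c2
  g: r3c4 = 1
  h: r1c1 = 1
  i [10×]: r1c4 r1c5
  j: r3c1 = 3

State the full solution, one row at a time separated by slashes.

H is a freebie; hence r1c1 = 1.
J is a freebie, which forces r3c1 = 3.
The 3 cells of cage b must have product 50, which forces r3c2 = 5.
Cage g is given; hence r3c4 = 1.
The 3 cells of cage b must have product 50, which forces r4c1 = 5.
Cage b needs product 50, which forces r4c2 = 2.
Column 1 already has 3; hence r5c1 = 2.
2 is placed in column 2; hence r5c2 = 3.
Column 2 now contains 3, so r1c2 = 4.
The 4 cells of cage d must have product 48, so r1c3 = 3.
2 is placed in column 1, which forces r2c1 = 4.
Cage d has product 48, which forces r2c2 = 1.
1 is placed in row 2, leaving r2c3 = 2.
Column 3 already has 2, which forces r3c3 = 4.
Row 3 now contains 4, leaving r3c5 = 2.
Column 3 already has 4; hence r4c3 = 1.
Column 3 already has 1, which forces r5c3 = 5.
Row 5 now contains 5, which forces r5c4 = 4.
Row 5 already has 4, leaving r5c5 = 1.
The two cells of cage i must have product 10, which forces r1c4 = 2.
Column 5 now contains 2, leaving r1c5 = 5.
Column 5 already has 5, which forces r2c5 = 3.
Column 4 already has 4, which forces r4c4 = 3.
The 4 cells of cage c must have product 120, leaving r4c5 = 4.
3 is placed in row 2, leaving r2c4 = 5.

1 4 3 2 5 / 4 1 2 5 3 / 3 5 4 1 2 / 5 2 1 3 4 / 2 3 5 4 1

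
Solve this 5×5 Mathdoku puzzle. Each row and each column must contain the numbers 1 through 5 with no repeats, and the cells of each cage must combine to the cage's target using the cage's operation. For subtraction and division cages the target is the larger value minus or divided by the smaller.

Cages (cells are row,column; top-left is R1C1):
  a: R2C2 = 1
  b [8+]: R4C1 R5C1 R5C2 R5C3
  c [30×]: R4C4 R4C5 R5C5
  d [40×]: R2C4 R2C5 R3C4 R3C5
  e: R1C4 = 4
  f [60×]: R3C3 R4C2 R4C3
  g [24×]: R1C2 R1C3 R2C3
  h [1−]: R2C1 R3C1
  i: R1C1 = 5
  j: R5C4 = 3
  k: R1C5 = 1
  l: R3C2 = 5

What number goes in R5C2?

2

Cage i is given, which forces R1C1 = 5.
Cage e is given, which forces R1C4 = 4.
Cage k is given, leaving R1C5 = 1.
Cage a is a single given cell; hence R2C2 = 1.
Cage l is a single given cell, so R3C2 = 5.
J is a freebie; hence R5C4 = 3.
The 3 cells of cage g must have product 24, leaving R2C3 = 4.
Column 3 already has 4, which forces R3C3 = 3.
Cage d has product 40; hence R3C4 = 1.
The 4 cells of cage b must have sum 8, which forces R4C1 = 1.
The 3 cells of cage f must have product 60; hence R4C3 = 5.
Row 4 already has 5, which forces R4C4 = 2.
Cage c needs product 30; hence R4C5 = 3.
The 4 cells of cage b must have sum 8; hence R5C3 = 1.
Cage g has product 24; hence R1C2 = 3.
3 is placed in column 3, which forces R1C3 = 2.
The two cells of cage h must have difference 1, so R2C1 = 3.
Column 4 now contains 2; hence R2C4 = 5.
The 4 cells of cage d must have product 40, which forces R2C5 = 2.
Cage d has product 40, so R3C5 = 4.
Row 4 now contains 3, so R4C2 = 4.
Column 2 now contains 4; hence R5C2 = 2.
The 3 cells of cage c must have product 30; hence R5C5 = 5.
Row 3 already has 4; hence R3C1 = 2.
Row 5 already has 2; hence R5C1 = 4.
Completed grid: 5 3 2 4 1 / 3 1 4 5 2 / 2 5 3 1 4 / 1 4 5 2 3 / 4 2 1 3 5.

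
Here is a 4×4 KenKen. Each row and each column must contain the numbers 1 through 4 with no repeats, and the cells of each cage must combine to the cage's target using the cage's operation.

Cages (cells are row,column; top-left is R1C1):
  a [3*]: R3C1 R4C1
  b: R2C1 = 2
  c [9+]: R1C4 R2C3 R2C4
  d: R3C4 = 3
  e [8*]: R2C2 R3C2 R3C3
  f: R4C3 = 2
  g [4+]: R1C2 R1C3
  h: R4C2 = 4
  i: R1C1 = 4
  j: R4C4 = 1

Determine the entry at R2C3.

Cage i is given; hence R1C1 = 4.
B is a freebie, leaving R2C1 = 2.
Cage d is given, so R3C4 = 3.
Cage h is given, so R4C2 = 4.
Cage f is a single given cell, leaving R4C3 = 2.
Cage j is a single given cell, so R4C4 = 1.
3 is placed in column 4, so R1C4 = 2.
4 is placed in column 2, so R2C2 = 1.
Cage c needs sum 9, so R2C3 = 3.
Column 4 now contains 1, leaving R2C4 = 4.
Row 3 already has 3, so R3C1 = 1.
Cage e needs product 8; hence R3C2 = 2.
Cage e has product 8, so R3C3 = 4.
Row 4 now contains 1, leaving R4C1 = 3.
Column 2 already has 1, which forces R1C2 = 3.
Column 3 already has 3, leaving R1C3 = 1.
The full grid is 4 3 1 2 / 2 1 3 4 / 1 2 4 3 / 3 4 2 1.

3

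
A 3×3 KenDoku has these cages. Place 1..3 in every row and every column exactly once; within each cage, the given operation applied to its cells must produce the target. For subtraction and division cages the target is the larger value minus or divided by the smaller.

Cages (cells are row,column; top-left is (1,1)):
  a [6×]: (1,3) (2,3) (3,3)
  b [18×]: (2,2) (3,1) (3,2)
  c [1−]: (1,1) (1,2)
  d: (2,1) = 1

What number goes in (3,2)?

D is a freebie, so (2,1) = 1.
Cage b has product 18, which forces (2,2) = 3.
Row 2 already has 3, leaving (2,3) = 2.
Cage b needs product 18, which forces (3,1) = 3.
Cage b needs product 18; hence (3,2) = 2.
Row 3 already has 3, which forces (3,3) = 1.
Column 1 now contains 3, so (1,1) = 2.
2 is placed in column 2, which forces (1,2) = 1.
1 is placed in column 3, which forces (1,3) = 3.
Completed grid: 2 1 3 / 1 3 2 / 3 2 1.

2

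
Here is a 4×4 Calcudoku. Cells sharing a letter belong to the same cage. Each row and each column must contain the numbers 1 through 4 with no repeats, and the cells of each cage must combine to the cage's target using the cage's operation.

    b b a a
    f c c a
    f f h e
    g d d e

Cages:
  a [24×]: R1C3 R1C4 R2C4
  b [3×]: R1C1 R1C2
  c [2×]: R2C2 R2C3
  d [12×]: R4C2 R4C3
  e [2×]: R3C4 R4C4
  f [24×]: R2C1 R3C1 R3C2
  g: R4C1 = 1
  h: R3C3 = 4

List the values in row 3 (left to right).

Cage h is a single given cell, which forces R3C3 = 4.
Cage g is given; hence R4C1 = 1.
Column 3 now contains 4, so R4C3 = 3.
1 is placed in row 4, so R4C4 = 2.
Column 1 now contains 1, leaving R1C1 = 3.
The two cells of cage b must have product 3; hence R1C2 = 1.
Column 3 now contains 3, leaving R1C3 = 2.
Row 1 already has 3, which forces R1C4 = 4.
Cage f needs product 24, so R2C1 = 4.
Column 2 already has 1, leaving R2C2 = 2.
2 is placed in column 3; hence R2C3 = 1.
Column 4 already has 4, so R2C4 = 3.
3 is placed in column 1, which forces R3C1 = 2.
2 is placed in column 2, which forces R3C2 = 3.
Column 4 now contains 2, so R3C4 = 1.
Row 4 now contains 3, leaving R4C2 = 4.
The full grid is 3 1 2 4 / 4 2 1 3 / 2 3 4 1 / 1 4 3 2.

2 3 4 1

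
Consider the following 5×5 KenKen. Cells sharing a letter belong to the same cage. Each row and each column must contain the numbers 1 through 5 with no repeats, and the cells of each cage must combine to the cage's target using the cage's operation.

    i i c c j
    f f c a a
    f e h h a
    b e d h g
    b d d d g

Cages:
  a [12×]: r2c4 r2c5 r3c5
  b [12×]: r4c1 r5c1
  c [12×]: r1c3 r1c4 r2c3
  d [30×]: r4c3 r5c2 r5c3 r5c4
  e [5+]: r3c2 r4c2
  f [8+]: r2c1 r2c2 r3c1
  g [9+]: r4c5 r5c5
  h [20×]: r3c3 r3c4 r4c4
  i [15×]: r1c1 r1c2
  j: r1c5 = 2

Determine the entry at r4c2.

Cage j is given, so r1c5 = 2.
The 3 cells of cage c must have product 12, so r2c3 = 3.
The 3 cells of cage a must have product 12, leaving r3c5 = 3.
Column 4 needs a 3, and only r5c4 is open for it.
Cage b needs two cells with product 12; hence r4c1 = 3.
3 is placed in row 5; hence r5c1 = 4.
Row 5 already has 4, leaving r5c5 = 5.
Column 1 now contains 3; hence r1c1 = 5.
Cage i needs two cells with product 15, leaving r1c2 = 3.
Cage d has product 30, which forces r4c3 = 5.
Column 5 already has 5, so r4c5 = 4.
The 3 cells of cage f must have sum 8, which forces r2c2 = 5.
Cage a has product 12; hence r2c4 = 4.
4 is placed in column 5, so r2c5 = 1.
Cage e's pair has sum 5, which forces r3c2 = 4.
4 is placed in row 3, which forces r3c3 = 2.
Cage h has product 20, so r3c4 = 5.
Row 4 already has 4, leaving r4c2 = 1.
1 is placed in row 4, leaving r4c4 = 2.
Column 2 already has 1, which forces r5c2 = 2.
Column 3 now contains 2, which forces r5c3 = 1.
Column 3 now contains 1, leaving r1c3 = 4.
Column 4 now contains 4, leaving r1c4 = 1.
1 is placed in row 2, which forces r2c1 = 2.
Row 3 already has 2, leaving r3c1 = 1.
Completed grid: 5 3 4 1 2 / 2 5 3 4 1 / 1 4 2 5 3 / 3 1 5 2 4 / 4 2 1 3 5.

1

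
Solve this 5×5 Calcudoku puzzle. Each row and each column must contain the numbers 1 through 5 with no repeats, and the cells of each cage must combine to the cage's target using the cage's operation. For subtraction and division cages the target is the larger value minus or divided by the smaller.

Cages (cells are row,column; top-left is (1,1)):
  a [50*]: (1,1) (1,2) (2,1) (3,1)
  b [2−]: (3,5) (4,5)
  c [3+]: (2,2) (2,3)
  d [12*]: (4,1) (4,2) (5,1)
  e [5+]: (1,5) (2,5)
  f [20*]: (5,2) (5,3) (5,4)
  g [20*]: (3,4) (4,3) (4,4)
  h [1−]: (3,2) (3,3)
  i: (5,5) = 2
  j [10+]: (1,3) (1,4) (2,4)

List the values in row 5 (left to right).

3 4 5 1 2

Cage a has product 50, leaving (1,2) = 5.
Cage i is given; hence (5,5) = 2.
The only place for 3 in row 2 is (2,4).
The 3 cells of cage j must have sum 10, so (1,3) = 3.
The 3 cells of cage j must have sum 10, so (1,4) = 4.
Row 1 now contains 4; hence (1,5) = 1.
Column 5 now contains 1, which forces (2,5) = 4.
Row 1 already has 1, leaving (1,1) = 2.
In row 2, 5 can only go at (2,1), so (2,1) = 5.
Column 1 now contains 5, so (3,1) = 1.
Cage d has product 12, leaving (4,2) = 1.
1 is placed in row 4; hence (4,4) = 5.
Row 4 already has 5, leaving (4,5) = 3.
1 is placed in column 2, leaving (5,2) = 4.
Column 4 now contains 5, leaving (5,4) = 1.
1 is placed in column 2; hence (2,2) = 2.
The two cells of cage c must have sum 3, leaving (2,3) = 1.
Column 2 already has 4, so (3,2) = 3.
Column 4 now contains 5, so (3,4) = 2.
Column 5 now contains 3, leaving (3,5) = 5.
Row 4 now contains 3, which forces (4,1) = 4.
Cage g has product 20, which forces (4,3) = 2.
Row 5 now contains 4, which forces (5,1) = 3.
Row 5 already has 1, so (5,3) = 5.
Row 3 already has 2, which forces (3,3) = 4.
The full grid is 2 5 3 4 1 / 5 2 1 3 4 / 1 3 4 2 5 / 4 1 2 5 3 / 3 4 5 1 2.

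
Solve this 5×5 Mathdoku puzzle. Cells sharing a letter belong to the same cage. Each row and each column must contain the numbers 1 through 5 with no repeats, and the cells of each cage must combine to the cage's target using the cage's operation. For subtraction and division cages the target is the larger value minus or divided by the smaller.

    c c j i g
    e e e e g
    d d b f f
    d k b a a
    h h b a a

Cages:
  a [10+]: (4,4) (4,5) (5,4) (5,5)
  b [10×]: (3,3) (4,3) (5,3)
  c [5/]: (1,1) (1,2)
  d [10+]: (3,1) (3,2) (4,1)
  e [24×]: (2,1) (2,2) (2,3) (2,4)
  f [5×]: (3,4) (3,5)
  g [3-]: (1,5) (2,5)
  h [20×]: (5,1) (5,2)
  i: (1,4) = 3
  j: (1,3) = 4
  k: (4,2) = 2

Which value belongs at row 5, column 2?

Cage j is given, which forces (1,3) = 4.
Cage i is given, leaving (1,4) = 3.
Cage k is a single given cell, so (4,2) = 2.
Row 1 needs a 2, and only (1,5) is open for it.
Cage g's pair has difference 3, which forces (2,5) = 5.
Column 5 now contains 5, which forces (3,5) = 1.
Row 3 now contains 1; hence (3,4) = 5.
The 4 cells of cage a must have sum 10, so (4,4) = 1.
The 4 cells of cage a must have sum 10, which forces (5,4) = 2.
Column 4 already has 2; hence (2,4) = 4.
Row 3 already has 5, which forces (3,3) = 2.
Row 4 already has 1, leaving (4,3) = 5.
Cage b needs product 10, so (5,3) = 1.
Cage e has product 24, leaving (2,1) = 2.
Cage e needs product 24, so (2,2) = 1.
Column 3 now contains 1, leaving (2,3) = 3.
Row 3 already has 2; hence (3,1) = 4.
Cage d has sum 10; hence (3,2) = 3.
The 3 cells of cage d must have sum 10; hence (4,1) = 3.
Row 4 now contains 3, so (4,5) = 4.
Column 1 now contains 4; hence (5,1) = 5.
Row 5 already has 5, so (5,2) = 4.
Column 5 already has 4, so (5,5) = 3.
5 is placed in column 1, leaving (1,1) = 1.
Column 2 already has 1, leaving (1,2) = 5.
The full grid is 1 5 4 3 2 / 2 1 3 4 5 / 4 3 2 5 1 / 3 2 5 1 4 / 5 4 1 2 3.

4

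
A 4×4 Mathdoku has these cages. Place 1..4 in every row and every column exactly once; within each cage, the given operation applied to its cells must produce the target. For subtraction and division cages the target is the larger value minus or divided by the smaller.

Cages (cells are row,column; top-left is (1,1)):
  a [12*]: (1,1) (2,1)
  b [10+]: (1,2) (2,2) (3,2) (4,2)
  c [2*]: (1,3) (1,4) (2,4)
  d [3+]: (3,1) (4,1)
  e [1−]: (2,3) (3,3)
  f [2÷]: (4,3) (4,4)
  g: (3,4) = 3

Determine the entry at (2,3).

3

Cage c has product 2, which forces (1,3) = 1.
Cage c has product 2; hence (1,4) = 2.
Cage c needs product 2, which forces (2,4) = 1.
G is a freebie, leaving (3,4) = 3.
Column 4 already has 1; hence (4,4) = 4.
Cage e's pair has difference 1, which forces (2,3) = 3.
4 is placed in row 4, so (4,3) = 2.
Cage a needs two cells with product 12, so (1,1) = 3.
Row 1 already has 3, which forces (1,2) = 4.
Row 2 now contains 3, which forces (2,1) = 4.
4 is placed in column 2, which forces (2,2) = 2.
The two cells of cage d must have sum 3; hence (3,1) = 2.
2 is placed in column 2, which forces (3,2) = 1.
2 is placed in column 3, which forces (3,3) = 4.
Row 4 already has 2, leaving (4,1) = 1.
1 is placed in column 2, which forces (4,2) = 3.
Filled in: 3 4 1 2 / 4 2 3 1 / 2 1 4 3 / 1 3 2 4.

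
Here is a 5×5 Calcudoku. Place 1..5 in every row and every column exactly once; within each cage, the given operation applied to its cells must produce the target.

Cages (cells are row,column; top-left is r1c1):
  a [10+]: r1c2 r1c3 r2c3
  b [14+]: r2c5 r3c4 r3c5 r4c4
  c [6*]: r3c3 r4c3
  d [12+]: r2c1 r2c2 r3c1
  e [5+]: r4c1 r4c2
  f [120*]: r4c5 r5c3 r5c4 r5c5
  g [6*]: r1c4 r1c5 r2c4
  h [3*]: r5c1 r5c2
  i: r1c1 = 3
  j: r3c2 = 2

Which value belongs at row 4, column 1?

4

I is a freebie, so r1c1 = 3.
Cage j is given; hence r3c2 = 2.
2 is placed in row 3; hence r3c3 = 3.
Column 3 already has 3; hence r4c3 = 2.
Column 1 already has 3, which forces r5c1 = 1.
Row 5 now contains 1, leaving r5c2 = 3.
The 3 cells of cage d must have sum 12, which forces r2c1 = 2.
The 3 cells of cage d must have sum 12, which forces r2c2 = 5.
Cage g has product 6, leaving r2c4 = 3.
Cage d needs sum 12, so r3c1 = 5.
Column 1 already has 1; hence r4c1 = 4.
The two cells of cage e must have sum 5, so r4c2 = 1.
Row 4 already has 1, so r4c4 = 5.
Cage f has product 120; hence r4c5 = 3.
1 is placed in column 2, which forces r1c2 = 4.
Cage a needs sum 10; hence r1c3 = 5.
Cage a needs sum 10, leaving r2c3 = 1.
The 4 cells of cage b must have sum 14, leaving r2c5 = 4.
Cage b has sum 14; hence r3c4 = 4.
Cage b has sum 14, so r3c5 = 1.
Column 3 already has 5, so r5c3 = 4.
Column 4 already has 4, so r5c4 = 2.
Row 5 now contains 2; hence r5c5 = 5.
Column 4 now contains 2; hence r1c4 = 1.
1 is placed in column 5, so r1c5 = 2.
Completed grid: 3 4 5 1 2 / 2 5 1 3 4 / 5 2 3 4 1 / 4 1 2 5 3 / 1 3 4 2 5.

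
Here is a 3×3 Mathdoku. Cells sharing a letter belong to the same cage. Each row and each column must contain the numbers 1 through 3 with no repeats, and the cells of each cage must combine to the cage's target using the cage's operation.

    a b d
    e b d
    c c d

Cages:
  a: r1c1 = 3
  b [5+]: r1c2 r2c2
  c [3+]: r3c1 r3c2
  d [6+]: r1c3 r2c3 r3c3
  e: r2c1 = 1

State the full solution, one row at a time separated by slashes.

Cage a is given, leaving r1c1 = 3.
Row 1 already has 3; hence r1c2 = 2.
2 is placed in row 1, which forces r1c3 = 1.
E is a freebie; hence r2c1 = 1.
Column 2 already has 2, so r2c2 = 3.
3 is placed in row 2; hence r2c3 = 2.
1 is placed in column 1, so r3c1 = 2.
Column 2 already has 2, so r3c2 = 1.
2 is placed in column 3; hence r3c3 = 3.

3 2 1 / 1 3 2 / 2 1 3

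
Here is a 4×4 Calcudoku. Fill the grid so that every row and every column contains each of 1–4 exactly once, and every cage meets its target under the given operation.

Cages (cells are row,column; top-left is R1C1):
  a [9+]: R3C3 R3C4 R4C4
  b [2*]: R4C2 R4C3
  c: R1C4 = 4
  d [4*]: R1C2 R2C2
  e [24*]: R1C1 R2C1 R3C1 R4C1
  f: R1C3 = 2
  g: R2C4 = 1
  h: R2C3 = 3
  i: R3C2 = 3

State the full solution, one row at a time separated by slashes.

F is a freebie, so R1C3 = 2.
Cage c is given, leaving R1C4 = 4.
Cage h is given; hence R2C3 = 3.
G is a freebie; hence R2C4 = 1.
Cage i is given, leaving R3C2 = 3.
Column 3 already has 3, so R3C3 = 4.
3 is placed in row 3, so R3C4 = 2.
Column 3 already has 2, so R4C3 = 1.
2 is placed in column 4, which forces R4C4 = 3.
Cage e needs product 24, leaving R1C1 = 3.
Row 1 already has 4, so R1C2 = 1.
Row 2 now contains 1; hence R2C2 = 4.
Row 3 now contains 2, leaving R3C1 = 1.
Row 4 already has 1, leaving R4C2 = 2.
Row 2 now contains 4; hence R2C1 = 2.
Row 4 already has 2, so R4C1 = 4.

3 1 2 4 / 2 4 3 1 / 1 3 4 2 / 4 2 1 3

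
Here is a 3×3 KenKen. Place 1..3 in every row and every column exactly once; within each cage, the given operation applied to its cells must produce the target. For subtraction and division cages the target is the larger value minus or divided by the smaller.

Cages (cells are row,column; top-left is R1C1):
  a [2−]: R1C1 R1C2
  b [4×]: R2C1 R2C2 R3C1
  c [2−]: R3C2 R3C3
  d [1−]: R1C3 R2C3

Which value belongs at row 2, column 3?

The 3 cells of cage b must have product 4, so R2C1 = 1.
Cage b has product 4; hence R2C2 = 2.
Row 2 already has 2, so R2C3 = 3.
Cage b needs product 4, which forces R3C1 = 2.
Column 3 now contains 3, so R3C3 = 1.
Column 1 now contains 1, so R1C1 = 3.
Cage a's pair has difference 2, which forces R1C2 = 1.
Column 3 now contains 1, which forces R1C3 = 2.
Row 3 now contains 1; hence R3C2 = 3.
Filled in: 3 1 2 / 1 2 3 / 2 3 1.

3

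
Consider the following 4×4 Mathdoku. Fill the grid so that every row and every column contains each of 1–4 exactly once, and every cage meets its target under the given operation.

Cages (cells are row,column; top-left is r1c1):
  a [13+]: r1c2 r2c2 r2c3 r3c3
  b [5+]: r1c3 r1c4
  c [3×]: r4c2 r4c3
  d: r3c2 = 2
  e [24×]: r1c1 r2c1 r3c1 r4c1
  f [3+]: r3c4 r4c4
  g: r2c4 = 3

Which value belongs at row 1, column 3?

Cage g is a single given cell; hence r2c4 = 3.
Cage d is a single given cell, leaving r3c2 = 2.
Row 3 already has 2, leaving r3c4 = 1.
Column 4 now contains 1, leaving r4c4 = 2.
Cage a has sum 13, leaving r1c2 = 3.
Cage b needs two cells with sum 5, leaving r1c3 = 1.
Column 4 already has 2; hence r1c4 = 4.
Column 2 now contains 2; hence r2c2 = 4.
Cage a has sum 13, which forces r2c3 = 2.
The 4 cells of cage a must have sum 13; hence r3c3 = 4.
Column 2 now contains 3; hence r4c2 = 1.
Column 3 now contains 1, leaving r4c3 = 3.
Row 1 already has 4, leaving r1c1 = 2.
Row 2 now contains 2, which forces r2c1 = 1.
4 is placed in row 3, so r3c1 = 3.
3 is placed in row 4; hence r4c1 = 4.
The full grid is 2 3 1 4 / 1 4 2 3 / 3 2 4 1 / 4 1 3 2.

1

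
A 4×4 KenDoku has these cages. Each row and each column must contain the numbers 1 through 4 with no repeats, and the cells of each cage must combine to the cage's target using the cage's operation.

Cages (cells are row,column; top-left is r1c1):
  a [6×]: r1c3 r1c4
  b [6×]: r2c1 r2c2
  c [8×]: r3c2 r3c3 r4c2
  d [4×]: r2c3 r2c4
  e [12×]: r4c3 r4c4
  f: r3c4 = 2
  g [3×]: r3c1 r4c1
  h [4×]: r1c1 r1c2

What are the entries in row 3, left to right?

Cage f is given; hence r3c4 = 2.
The two cells of cage a must have product 6, so r1c3 = 2.
Column 4 already has 2, which forces r1c4 = 3.
The 3 cells of cage c must have product 8, so r4c2 = 2.
3 is placed in column 4, leaving r4c4 = 4.
The two cells of cage b must have product 6, leaving r2c1 = 2.
Column 2 now contains 2, so r2c2 = 3.
The two cells of cage d must have product 4; hence r2c3 = 4.
4 is placed in column 4, so r2c4 = 1.
Column 3 already has 4, so r3c3 = 1.
Row 4 already has 4, which forces r4c3 = 3.
1 is placed in row 3, leaving r3c1 = 3.
1 is placed in row 3, so r3c2 = 4.
Row 4 already has 3, leaving r4c1 = 1.
1 is placed in column 1; hence r1c1 = 4.
Column 2 already has 4; hence r1c2 = 1.
The full grid is 4 1 2 3 / 2 3 4 1 / 3 4 1 2 / 1 2 3 4.

3 4 1 2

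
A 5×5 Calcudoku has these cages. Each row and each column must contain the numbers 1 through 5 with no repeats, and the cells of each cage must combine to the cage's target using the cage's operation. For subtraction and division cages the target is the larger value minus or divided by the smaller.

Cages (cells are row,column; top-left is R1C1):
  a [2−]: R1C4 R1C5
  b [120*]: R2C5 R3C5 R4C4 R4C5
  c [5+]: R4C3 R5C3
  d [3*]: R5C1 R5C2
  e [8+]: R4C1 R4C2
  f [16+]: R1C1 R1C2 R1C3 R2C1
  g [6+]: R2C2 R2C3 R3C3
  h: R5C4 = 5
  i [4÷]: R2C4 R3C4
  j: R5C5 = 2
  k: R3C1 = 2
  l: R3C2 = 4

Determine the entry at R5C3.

4

K is a freebie, which forces R3C1 = 2.
Cage l is a single given cell, so R3C2 = 4.
Row 3 already has 4, so R3C4 = 1.
Cage h is given, which forces R5C4 = 5.
J is a freebie, leaving R5C5 = 2.
Column 4 now contains 1; hence R2C4 = 4.
1 is placed in row 3; hence R3C3 = 3.
3 is placed in row 3, leaving R3C5 = 5.
Cage b has product 120; hence R4C4 = 2.
Cage f needs sum 16, leaving R1C1 = 4.
Column 4 now contains 2, leaving R1C4 = 3.
Cage a needs two cells with difference 2, leaving R1C5 = 1.
Row 2 now contains 4, so R2C1 = 5.
Column 5 now contains 5; hence R2C5 = 3.
Column 1 now contains 5, leaving R4C1 = 3.
Row 4 now contains 3, leaving R4C2 = 5.
Cage b needs product 120; hence R4C5 = 4.
Column 1 now contains 3; hence R5C1 = 1.
Row 5 now contains 1; hence R5C2 = 3.
Row 5 now contains 1, so R5C3 = 4.
Column 2 already has 5, which forces R1C2 = 2.
The 4 cells of cage f must have sum 16, leaving R1C3 = 5.
Column 2 already has 2; hence R2C2 = 1.
1 is placed in row 2, leaving R2C3 = 2.
Row 4 now contains 4, which forces R4C3 = 1.
The full grid is 4 2 5 3 1 / 5 1 2 4 3 / 2 4 3 1 5 / 3 5 1 2 4 / 1 3 4 5 2.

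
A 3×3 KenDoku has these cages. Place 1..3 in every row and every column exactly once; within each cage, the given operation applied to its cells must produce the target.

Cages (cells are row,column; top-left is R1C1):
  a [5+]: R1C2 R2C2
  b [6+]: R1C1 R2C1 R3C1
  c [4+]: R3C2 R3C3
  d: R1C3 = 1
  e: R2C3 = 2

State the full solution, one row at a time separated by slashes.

Cage d is given, which forces R1C3 = 1.
E is a freebie, leaving R2C3 = 2.
1 is placed in column 3; hence R3C3 = 3.
Cage a's pair has sum 5, leaving R1C2 = 2.
2 is placed in row 2; hence R2C2 = 3.
Row 3 already has 3, so R3C2 = 1.
Row 1 already has 2, which forces R1C1 = 3.
Row 2 already has 3, so R2C1 = 1.
Row 3 now contains 1, so R3C1 = 2.

3 2 1 / 1 3 2 / 2 1 3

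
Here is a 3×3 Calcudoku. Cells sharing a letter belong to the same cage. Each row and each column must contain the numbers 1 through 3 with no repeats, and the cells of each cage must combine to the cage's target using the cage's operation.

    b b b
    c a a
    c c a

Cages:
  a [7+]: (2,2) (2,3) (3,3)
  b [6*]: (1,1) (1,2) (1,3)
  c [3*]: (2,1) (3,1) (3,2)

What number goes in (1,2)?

3

Cage c needs product 3, which forces (2,1) = 1.
Row 2 now contains 1; hence (2,3) = 3.
Cage c needs product 3; hence (3,1) = 3.
Cage c has product 3, so (3,2) = 1.
3 is placed in column 3; hence (3,3) = 2.
Column 1 now contains 3, so (1,1) = 2.
The 3 cells of cage b must have product 6, so (1,2) = 3.
2 is placed in column 3, which forces (1,3) = 1.
Row 2 now contains 3, so (2,2) = 2.
Completed grid: 2 3 1 / 1 2 3 / 3 1 2.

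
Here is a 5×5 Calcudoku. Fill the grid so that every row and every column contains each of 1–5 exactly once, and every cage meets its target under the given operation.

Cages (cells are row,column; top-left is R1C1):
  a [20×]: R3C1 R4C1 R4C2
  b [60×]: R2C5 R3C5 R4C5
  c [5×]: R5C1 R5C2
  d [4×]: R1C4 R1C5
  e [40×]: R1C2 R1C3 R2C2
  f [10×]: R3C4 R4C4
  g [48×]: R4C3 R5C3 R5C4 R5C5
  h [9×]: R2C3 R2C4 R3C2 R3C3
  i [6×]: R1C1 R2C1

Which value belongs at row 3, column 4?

2

In row 1, 3 can only go at R1C1, so R1C1 = 3.
Column 1 already has 3; hence R2C1 = 2.
In row 3, 2 can only go at R3C4, so R3C4 = 2.
Column 4 now contains 2; hence R4C4 = 5.
The 3 cells of cage a must have product 20; hence R3C1 = 5.
Column 1 already has 5, which forces R5C1 = 1.
Row 5 now contains 1, which forces R5C2 = 5.
The 3 cells of cage e must have product 40, leaving R1C2 = 2.
Cage e needs product 40, so R1C3 = 5.
Column 2 now contains 5; hence R2C2 = 4.
The 3 cells of cage b must have product 60, so R2C5 = 5.
Column 1 now contains 1, so R4C1 = 4.
The 3 cells of cage a must have product 20, leaving R4C2 = 1.
The 4 cells of cage g must have product 48; hence R4C3 = 2.
4 is placed in row 4; hence R4C5 = 3.
Cage g has product 48, which forces R5C5 = 2.
Cage h needs product 9; hence R2C3 = 3.
Cage h needs product 9, leaving R2C4 = 1.
1 is placed in column 2; hence R3C2 = 3.
Cage h needs product 9, so R3C3 = 1.
3 is placed in column 5, leaving R3C5 = 4.
Column 3 already has 3; hence R5C3 = 4.
Row 5 now contains 4, which forces R5C4 = 3.
Column 4 now contains 1; hence R1C4 = 4.
4 is placed in column 5, which forces R1C5 = 1.
Filled in: 3 2 5 4 1 / 2 4 3 1 5 / 5 3 1 2 4 / 4 1 2 5 3 / 1 5 4 3 2.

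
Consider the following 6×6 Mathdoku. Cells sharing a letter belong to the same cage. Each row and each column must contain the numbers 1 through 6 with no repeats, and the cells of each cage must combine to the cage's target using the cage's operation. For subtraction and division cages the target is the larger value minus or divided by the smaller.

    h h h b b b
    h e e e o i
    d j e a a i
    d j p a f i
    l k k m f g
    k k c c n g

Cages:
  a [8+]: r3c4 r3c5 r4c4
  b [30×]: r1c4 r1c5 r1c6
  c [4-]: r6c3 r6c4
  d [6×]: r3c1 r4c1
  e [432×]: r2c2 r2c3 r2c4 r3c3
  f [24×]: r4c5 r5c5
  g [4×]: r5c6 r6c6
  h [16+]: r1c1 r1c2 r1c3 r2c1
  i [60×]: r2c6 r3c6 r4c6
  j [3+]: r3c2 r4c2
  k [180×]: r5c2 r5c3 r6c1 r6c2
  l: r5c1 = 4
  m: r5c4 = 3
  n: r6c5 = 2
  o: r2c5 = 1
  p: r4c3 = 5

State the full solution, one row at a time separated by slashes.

Cage o is given, so r2c5 = 1.
Cage e needs product 432, which forces r3c3 = 6.
Cage p is given; hence r4c3 = 5.
L is a freebie, which forces r5c1 = 4.
Cage m is given; hence r5c4 = 3.
Row 5 already has 4, so r5c5 = 6.
Row 5 already has 4; hence r5c6 = 1.
Cage n is a single given cell, so r6c5 = 2.
Column 6 already has 1; hence r6c6 = 4.
6 is placed in column 5, so r4c5 = 4.
The 4 cells of cage k must have product 180, leaving r5c2 = 5.
Row 5 already has 1, leaving r5c3 = 2.
Row 6 now contains 2, which forces r6c3 = 1.
Cage c's pair has difference 4, so r6c4 = 5.
Row 3 needs a 4, and only r3c4 is open for it.
4 is placed in column 4, which forces r2c4 = 6.
The 3 cells of cage a must have sum 8, leaving r3c5 = 3.
Cage a needs sum 8, leaving r4c4 = 1.
1 is placed in column 4, so r1c4 = 2.
Column 5 already has 3, leaving r1c5 = 5.
The 3 cells of cage b must have product 30, so r1c6 = 3.
Cage j needs two cells with sum 3, which forces r3c2 = 1.
1 is placed in row 4, so r4c2 = 2.
Cage i needs product 60, which forces r4c6 = 6.
The 4 cells of cage h must have sum 16, which forces r1c1 = 1.
Cage h needs sum 16; hence r1c2 = 6.
Row 1 now contains 3; hence r1c3 = 4.
Cage h has sum 16, which forces r2c1 = 5.
4 is placed in column 3, so r2c3 = 3.
5 is placed in row 2; hence r2c6 = 2.
1 is placed in row 3; hence r3c1 = 2.
Column 6 now contains 2, which forces r3c6 = 5.
6 is placed in row 4; hence r4c1 = 3.
Column 1 already has 3; hence r6c1 = 6.
Column 2 already has 6; hence r6c2 = 3.
3 is placed in row 2, so r2c2 = 4.

1 6 4 2 5 3 / 5 4 3 6 1 2 / 2 1 6 4 3 5 / 3 2 5 1 4 6 / 4 5 2 3 6 1 / 6 3 1 5 2 4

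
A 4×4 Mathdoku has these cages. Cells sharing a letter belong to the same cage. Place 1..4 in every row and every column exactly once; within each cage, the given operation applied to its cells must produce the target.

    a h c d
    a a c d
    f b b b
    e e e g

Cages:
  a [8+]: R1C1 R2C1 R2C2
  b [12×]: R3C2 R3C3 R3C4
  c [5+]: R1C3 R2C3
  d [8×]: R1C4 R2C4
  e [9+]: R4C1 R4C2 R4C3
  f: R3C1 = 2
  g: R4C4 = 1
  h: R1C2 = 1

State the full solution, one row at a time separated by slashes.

4 1 3 2 / 1 3 2 4 / 2 4 1 3 / 3 2 4 1

Cage h is given, so R1C2 = 1.
Cage f is a single given cell, which forces R3C1 = 2.
Cage g is a single given cell, so R4C4 = 1.
The 3 cells of cage a must have sum 8, which forces R2C1 = 1.
Cage b needs product 12, so R3C3 = 1.
The only place for 2 in column 2 is R4C2.
The only place for 4 in column 3 is R4C3.
4 is placed in row 4, leaving R4C1 = 3.
Column 1 now contains 3, which forces R1C1 = 4.
Row 1 already has 4, which forces R1C4 = 2.
The 3 cells of cage a must have sum 8; hence R2C2 = 3.
Row 2 now contains 3, which forces R2C3 = 2.
2 is placed in column 4; hence R2C4 = 4.
Column 2 already has 3, leaving R3C2 = 4.
Column 4 already has 4, leaving R3C4 = 3.
2 is placed in row 1, leaving R1C3 = 3.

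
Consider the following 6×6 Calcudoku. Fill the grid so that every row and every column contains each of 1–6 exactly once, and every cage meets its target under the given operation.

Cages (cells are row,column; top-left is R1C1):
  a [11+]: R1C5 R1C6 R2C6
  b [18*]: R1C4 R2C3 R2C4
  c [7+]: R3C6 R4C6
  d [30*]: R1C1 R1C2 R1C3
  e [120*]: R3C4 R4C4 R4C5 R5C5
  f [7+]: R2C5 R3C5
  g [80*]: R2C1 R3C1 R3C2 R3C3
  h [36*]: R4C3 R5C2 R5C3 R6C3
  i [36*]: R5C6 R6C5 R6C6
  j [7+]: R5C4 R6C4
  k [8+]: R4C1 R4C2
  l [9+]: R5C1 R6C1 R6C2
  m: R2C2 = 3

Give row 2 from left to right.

Cage m is given, which forces R2C2 = 3.
Cage b has product 18; hence R1C4 = 3.
Column 3 needs a 4, and only R3C3 is open for it.
The only place for 4 in column 2 is R6C2.
Row 6 needs a 5, and only R6C4 is open for it.
Cage j needs two cells with sum 7, which forces R5C4 = 2.
Row 5 needs a 5, and only R5C5 is open for it.
In row 2, 5 can only go at R2C6, so R2C6 = 5.
In row 2, 2 can only go at R2C1, so R2C1 = 2.
Cage g has product 80, which forces R3C1 = 5.
Cage g has product 80; hence R3C2 = 2.
Column 2 now contains 2, which forces R4C2 = 5.
The 3 cells of cage l must have sum 9, leaving R5C1 = 4.
Column 1 now contains 2; hence R6C1 = 1.
1 is placed in column 1, leaving R1C1 = 6.
Cage d needs product 30, so R1C2 = 1.
Cage d has product 30, which forces R1C3 = 5.
The two cells of cage k must have sum 8, which forces R4C1 = 3.
1 is placed in column 2, so R5C2 = 6.
6 is placed in row 5, leaving R5C6 = 3.
Cage h needs product 36; hence R4C3 = 2.
Row 5 now contains 3, so R5C3 = 1.
Cage h needs product 36; hence R6C3 = 3.
1 is placed in column 3, so R2C3 = 6.
Cage b has product 18, so R2C4 = 1.
Row 2 now contains 1, so R2C5 = 4.
1 is placed in column 4, which forces R3C4 = 6.
6 is placed in row 3, so R3C6 = 1.
6 is placed in column 4; hence R4C4 = 4.
1 is placed in column 6, which forces R4C6 = 6.
6 is placed in column 6, which forces R6C6 = 2.
Column 5 already has 4, which forces R1C5 = 2.
Column 6 already has 2, so R1C6 = 4.
Row 3 already has 1, so R3C5 = 3.
Row 4 now contains 6; hence R4C5 = 1.
Row 6 already has 2, so R6C5 = 6.
Completed grid: 6 1 5 3 2 4 / 2 3 6 1 4 5 / 5 2 4 6 3 1 / 3 5 2 4 1 6 / 4 6 1 2 5 3 / 1 4 3 5 6 2.

2 3 6 1 4 5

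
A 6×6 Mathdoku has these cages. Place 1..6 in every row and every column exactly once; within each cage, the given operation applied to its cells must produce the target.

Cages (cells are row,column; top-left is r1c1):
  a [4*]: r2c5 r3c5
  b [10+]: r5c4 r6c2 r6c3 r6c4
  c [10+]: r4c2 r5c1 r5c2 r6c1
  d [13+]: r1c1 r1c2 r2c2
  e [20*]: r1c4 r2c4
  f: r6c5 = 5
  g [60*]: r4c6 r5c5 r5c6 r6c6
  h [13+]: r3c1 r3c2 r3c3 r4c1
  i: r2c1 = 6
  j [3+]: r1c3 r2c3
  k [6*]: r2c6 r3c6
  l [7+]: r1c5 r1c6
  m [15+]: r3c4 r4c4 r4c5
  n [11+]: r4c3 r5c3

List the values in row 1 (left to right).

Cage i is a single given cell, leaving r2c1 = 6.
Cage f is a single given cell, which forces r6c5 = 5.
{4, 5} are confined to r1c4 and r2c4 in column 4; hence r3c4 = 6.
Cage m needs sum 15, so r4c4 = 3.
R2c5 and r3c5 in column 5 are {1, 4}, leaving r4c5 = 6.
Row 4 now contains 6, leaving r4c3 = 5.
Cage n needs two cells with sum 11, so r5c3 = 6.
Cage g needs product 60; hence r5c6 = 5.
The two cells of cage l must have sum 7; hence r1c5 = 3.
Column 6 already has 5, so r1c6 = 4.
Column 5 already has 3, so r5c5 = 2.
Cage d has sum 13; hence r1c2 = 6.
Row 1 now contains 4, which forces r1c4 = 5.
Cage e needs two cells with product 20, leaving r2c4 = 4.
4 is placed in row 2, which forces r2c5 = 1.
Column 5 now contains 1; hence r3c5 = 4.
Row 5 already has 2; hence r5c4 = 1.
Cage b has sum 10; hence r6c4 = 2.
Row 1 now contains 5; hence r1c1 = 2.
The two cells of cage j must have sum 3, so r1c3 = 1.
Cage d has sum 13; hence r2c2 = 5.
1 is placed in row 2, so r2c3 = 2.
Row 2 now contains 2; hence r2c6 = 3.
Column 2 now contains 5; hence r3c2 = 1.
4 is placed in row 3, leaving r3c3 = 3.
Column 6 already has 3; hence r3c6 = 2.
Cage h needs sum 13, leaving r4c1 = 4.
Cage c has sum 10, so r4c2 = 2.
2 is placed in column 6, which forces r4c6 = 1.
Column 1 now contains 4, leaving r5c1 = 3.
3 is placed in row 5, leaving r5c2 = 4.
Cage c needs sum 10, so r6c1 = 1.
4 is placed in column 2; hence r6c2 = 3.
Column 3 already has 3; hence r6c3 = 4.
Column 6 already has 3, which forces r6c6 = 6.
1 is placed in row 3, which forces r3c1 = 5.
Completed grid: 2 6 1 5 3 4 / 6 5 2 4 1 3 / 5 1 3 6 4 2 / 4 2 5 3 6 1 / 3 4 6 1 2 5 / 1 3 4 2 5 6.

2 6 1 5 3 4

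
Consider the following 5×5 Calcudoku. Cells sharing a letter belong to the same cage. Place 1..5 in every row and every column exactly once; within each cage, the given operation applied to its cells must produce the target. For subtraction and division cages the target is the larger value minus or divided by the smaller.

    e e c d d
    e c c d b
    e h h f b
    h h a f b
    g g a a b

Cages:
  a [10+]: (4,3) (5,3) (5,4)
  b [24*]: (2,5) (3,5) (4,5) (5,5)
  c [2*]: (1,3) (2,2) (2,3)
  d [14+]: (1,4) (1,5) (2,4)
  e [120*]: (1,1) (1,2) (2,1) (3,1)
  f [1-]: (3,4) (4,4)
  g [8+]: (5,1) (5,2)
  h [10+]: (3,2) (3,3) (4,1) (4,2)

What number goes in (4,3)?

5

Cage c has product 2, which forces (1,3) = 1.
The 3 cells of cage d must have sum 14, leaving (1,4) = 4.
Cage d has sum 14, so (1,5) = 5.
The 3 cells of cage c must have product 2; hence (2,2) = 1.
Cage c has product 2, leaving (2,3) = 2.
The 3 cells of cage d must have sum 14, leaving (2,4) = 5.
The 4 cells of cage e must have product 120, which forces (2,1) = 4.
Row 2 now contains 4, so (2,5) = 3.
The 4 cells of cage e must have product 120; hence (3,1) = 5.
5 is placed in column 1, so (5,1) = 3.
3 is placed in row 5, so (5,2) = 5.
Row 5 now contains 5, which forces (5,3) = 4.
3 is placed in column 1, leaving (1,1) = 2.
Cage e has product 120, so (1,2) = 3.
Column 3 now contains 4; hence (3,3) = 3.
Column 1 already has 2, leaving (4,1) = 1.
Cage a has sum 10, which forces (4,3) = 5.
The 3 cells of cage a must have sum 10; hence (5,4) = 1.
Row 5 already has 1; hence (5,5) = 2.
Column 4 now contains 1, so (3,4) = 2.
The 4 cells of cage b must have product 24, so (3,5) = 1.
Cage f's pair has difference 1, which forces (4,4) = 3.
Column 5 already has 2, which forces (4,5) = 4.
Row 3 already has 2, so (3,2) = 4.
Row 4 already has 4; hence (4,2) = 2.
Filled in: 2 3 1 4 5 / 4 1 2 5 3 / 5 4 3 2 1 / 1 2 5 3 4 / 3 5 4 1 2.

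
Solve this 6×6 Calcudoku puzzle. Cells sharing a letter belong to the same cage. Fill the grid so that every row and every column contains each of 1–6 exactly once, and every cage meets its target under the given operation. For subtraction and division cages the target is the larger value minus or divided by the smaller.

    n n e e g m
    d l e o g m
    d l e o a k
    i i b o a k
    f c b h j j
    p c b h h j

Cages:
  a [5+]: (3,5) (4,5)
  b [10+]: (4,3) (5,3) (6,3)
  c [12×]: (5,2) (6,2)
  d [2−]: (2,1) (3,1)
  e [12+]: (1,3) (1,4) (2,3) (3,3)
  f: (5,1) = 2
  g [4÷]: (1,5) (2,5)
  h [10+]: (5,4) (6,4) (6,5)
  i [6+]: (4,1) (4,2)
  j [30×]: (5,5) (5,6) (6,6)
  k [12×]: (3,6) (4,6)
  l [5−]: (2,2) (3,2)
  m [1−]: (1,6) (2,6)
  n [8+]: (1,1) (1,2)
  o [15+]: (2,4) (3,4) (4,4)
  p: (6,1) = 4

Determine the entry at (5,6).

Cage f is given; hence (5,1) = 2.
Cage p is given, which forces (6,1) = 4.
Column 1 needs a 6, and only (1,1) is open for it.
Cage n's pair has sum 8, leaving (1,2) = 2.
Column 2 already has 2, so (6,2) = 3.
The two cells of cage c must have product 12, which forces (5,2) = 4.
4 is placed in row 5; hence (5,4) = 3.
The only place for 5 in column 2 is (4,2).
Row 4 now contains 5; hence (4,1) = 1.
The only place for 2 in column 4 is (6,4).
Cage h needs sum 10; hence (6,5) = 5.
Cage j has product 30, so (5,6) = 5.
Cage b has sum 10; hence (4,3) = 3.
The only place for 3 in row 1 is (1,6).
The only place for 3 in row 2 is (2,1).
3 is placed in column 1, so (3,1) = 5.
Cage o has sum 15, leaving (2,4) = 5.
The only place for 5 in row 1 is (1,3).
Row 2 needs a 6, and only (2,2) is open for it.
6 is placed in column 2, leaving (3,2) = 1.
Row 3 already has 1; hence (3,5) = 3.
Cage a needs two cells with sum 5; hence (4,5) = 2.
Row 4 now contains 2; hence (4,6) = 6.
Column 6 now contains 6; hence (6,6) = 1.
The 3 cells of cage o must have sum 15, so (3,4) = 6.
Column 6 now contains 6, which forces (3,6) = 2.
Row 4 now contains 6, leaving (4,4) = 4.
Cage b needs sum 10, so (5,3) = 1.
Cage j has product 30, leaving (5,5) = 6.
1 is placed in row 6, so (6,3) = 6.
Column 4 already has 4, leaving (1,4) = 1.
Row 1 already has 1; hence (1,5) = 4.
Cage e has sum 12, which forces (2,3) = 2.
Column 5 already has 4, leaving (2,5) = 1.
Column 6 now contains 2, leaving (2,6) = 4.
Row 3 now contains 2, leaving (3,3) = 4.
The full grid is 6 2 5 1 4 3 / 3 6 2 5 1 4 / 5 1 4 6 3 2 / 1 5 3 4 2 6 / 2 4 1 3 6 5 / 4 3 6 2 5 1.

5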